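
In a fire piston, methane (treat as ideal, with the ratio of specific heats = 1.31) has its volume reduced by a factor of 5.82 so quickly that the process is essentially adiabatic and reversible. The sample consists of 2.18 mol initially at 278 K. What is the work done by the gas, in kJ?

W ≈ -11.8 kJ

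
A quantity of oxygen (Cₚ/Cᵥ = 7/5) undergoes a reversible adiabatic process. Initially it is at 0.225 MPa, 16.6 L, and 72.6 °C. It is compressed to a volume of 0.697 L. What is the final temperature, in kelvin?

For a reversible adiabat TV^(γ−1) is constant, so T₂ = T₁ (V₁/V₂)^(γ−1).
T₁ = 72.6 °C = 345.8 K.
T₂ = 345.8 × (16.6/0.697)^(2/5) = 1229 K.

T₂ ≈ 1230 K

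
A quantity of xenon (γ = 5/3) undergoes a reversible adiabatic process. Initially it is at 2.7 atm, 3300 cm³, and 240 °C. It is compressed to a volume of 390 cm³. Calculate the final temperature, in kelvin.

Adiabatic: T₁V₁^(γ−1) = T₂V₂^(γ−1) ⇒ T₂ = T₁ (V₁/V₂)^(γ−1).
T₁ = 240 °C = 513.1 K.
T₂ = 513.1 × (3300/390)^(2/3) = 2131 K.

T₂ ≈ 2130 K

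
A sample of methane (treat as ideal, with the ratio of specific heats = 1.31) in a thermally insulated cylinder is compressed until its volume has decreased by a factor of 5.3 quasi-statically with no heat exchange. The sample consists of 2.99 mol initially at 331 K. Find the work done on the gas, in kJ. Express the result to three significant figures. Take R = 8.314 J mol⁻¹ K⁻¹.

W ≈ 18.0 kJ

Adiabatic: T₁V₁^(γ−1) = T₂V₂^(γ−1) ⇒ T₂ = T₁ (V₁/V₂)^(γ−1).
T₂ = 331 × 5.3^(0.31) = 555.1 K.
Q = 0, so ΔU = W_on_gas = nCᵥΔT with Cᵥ = R/(γ−1) = 26.82 J/(mol·K).
ΔU = 2.99 × 26.82 × (555.1 − 331) = 17970 J.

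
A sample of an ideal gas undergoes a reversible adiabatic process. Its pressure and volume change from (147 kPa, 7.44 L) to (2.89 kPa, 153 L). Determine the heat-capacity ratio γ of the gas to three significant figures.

γ ≈ 1.30

PV^γ = const ⇒ γ = ln(P₂/P₁) / ln(V₁/V₂).
γ = ln(2.89/147) / ln(7.44/153) = 1.3.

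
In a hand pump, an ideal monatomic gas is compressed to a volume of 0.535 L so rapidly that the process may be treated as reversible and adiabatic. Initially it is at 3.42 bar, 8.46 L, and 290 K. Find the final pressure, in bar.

P₂ ≈ 341 bar

Since PV^γ is constant along a reversible adiabat, P₂ = P₁ (V₁/V₂)^γ.
γ = 5/3 for a monatomic ideal gas.
P₂ = 3.42 × (8.46/0.535)^(5/3) = 340.7 bar.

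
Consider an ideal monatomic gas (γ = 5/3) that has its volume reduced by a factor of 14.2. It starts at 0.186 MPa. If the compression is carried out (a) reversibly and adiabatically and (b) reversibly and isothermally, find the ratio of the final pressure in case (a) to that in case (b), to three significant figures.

Isothermal: P_b = P₁(V₁/V₂) = 0.186×14.2.
Adiabatic: P_a = P₁(V₁/V₂)^γ = 0.186×14.2^(5/3).
P_a/P_b = (V₁/V₂)^(γ−1) = 14.2^(2/3) = 5.864.

P_adiabatic / P_isothermal ≈ 5.86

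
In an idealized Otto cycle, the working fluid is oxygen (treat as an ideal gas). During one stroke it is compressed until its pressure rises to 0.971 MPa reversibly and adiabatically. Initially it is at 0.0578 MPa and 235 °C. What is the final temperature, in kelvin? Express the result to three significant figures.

T₂ ≈ 1140 K

Adiabatic: T₂/T₁ = (P₂/P₁)^((γ−1)/γ).
For a diatomic ideal gas γ = 7/5, so (γ−1)/γ = 2/7.
T₁ = 235 °C = 508.1 K.
T₂ = 508.1 × (0.971/0.0578)^(2/7) = 1138 K.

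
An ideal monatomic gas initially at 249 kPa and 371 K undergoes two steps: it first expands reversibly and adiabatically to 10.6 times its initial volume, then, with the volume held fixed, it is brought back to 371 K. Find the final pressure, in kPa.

P₃ ≈ 23.5 kPa

For a monatomic ideal gas γ = 5/3.
Adiabatic step (PV^γ = const): P₂ = 249×(1/10.6)^(5/3) = 4.868 kPa; T₂ = 371×(1/10.6)^(2/3) = 76.88 K.
Isochoric: P₃ = P₂(T₃/T₂) = 4.868 × (371/76.88) = 23.49 kPa.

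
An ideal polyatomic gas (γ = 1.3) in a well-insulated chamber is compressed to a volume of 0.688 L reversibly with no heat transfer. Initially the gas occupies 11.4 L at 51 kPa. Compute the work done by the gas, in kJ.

W ≈ -2.56 kJ

P₂ = P₁(V₁/V₂)^γ = 51×(11.4/0.688)^(1.3) = 1962 kPa.
For a reversible adiabat, W_by_gas = (P₁V₁ − P₂V₂)/(γ−1).
W_by = (51000×0.0114 − 1.962×10^6×0.000688) / (0.3) = -2561 J.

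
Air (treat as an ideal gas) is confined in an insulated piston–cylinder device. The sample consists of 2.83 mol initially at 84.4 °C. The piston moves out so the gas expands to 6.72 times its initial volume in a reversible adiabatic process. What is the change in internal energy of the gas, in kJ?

ΔU ≈ -11.2 kJ

For a reversible adiabat TV^(γ−1) is constant, so T₂ = T₁ (V₁/V₂)^(γ−1).
γ = 7/5 for a diatomic ideal gas, so γ−1 = 2/5.
T₁ = 84.4 °C = 357.5 K.
T₂ = 357.5 × (1/6.72)^(2/5) = 166.9 K.
Q = 0, so ΔU = W_on_gas = nCᵥΔT with Cᵥ = R/(γ−1) = 20.79 J/(mol·K).
ΔU = 2.83 × 20.79 × (166.9 − 357.5) = -11220 J.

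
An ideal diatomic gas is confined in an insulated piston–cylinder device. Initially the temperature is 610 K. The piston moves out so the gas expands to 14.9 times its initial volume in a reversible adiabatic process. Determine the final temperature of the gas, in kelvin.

T₂ ≈ 207 K

Adiabatic: T₁V₁^(γ−1) = T₂V₂^(γ−1) ⇒ T₂ = T₁ (V₁/V₂)^(γ−1).
For a diatomic ideal gas γ = 7/5, so γ−1 = 2/5.
T₂ = 610 × (1/14.9)^(2/5) = 207 K.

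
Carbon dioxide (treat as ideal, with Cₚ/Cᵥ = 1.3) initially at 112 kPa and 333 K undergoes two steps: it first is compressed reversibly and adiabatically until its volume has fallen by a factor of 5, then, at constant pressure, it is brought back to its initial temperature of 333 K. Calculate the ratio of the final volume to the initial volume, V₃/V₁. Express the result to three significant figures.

Adiabatic step: V₂/V₁ = 0.2; T₂ = T₁·5^(0.3) = 539.7 K.
Isobaric step: V₃/V₂ = T₃/T₂ = 333/539.7.
V₃/V₁ = (V₂/V₁)(V₃/V₂) = 0.2 × (333/539.7) = 0.1234.

V₃/V₁ ≈ 0.123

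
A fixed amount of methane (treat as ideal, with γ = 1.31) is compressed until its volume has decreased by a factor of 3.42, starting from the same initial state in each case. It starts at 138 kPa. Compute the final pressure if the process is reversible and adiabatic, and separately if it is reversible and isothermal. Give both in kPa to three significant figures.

adiabatic: 691 kPa; isothermal: 472 kPa

Isothermal: P₂ = P₁(V₁/V₂) = 138×3.42 = 472 kPa.
Adiabatic: P₂ = P₁(V₁/V₂)^γ = 138×3.42^(1.31) = 691 kPa.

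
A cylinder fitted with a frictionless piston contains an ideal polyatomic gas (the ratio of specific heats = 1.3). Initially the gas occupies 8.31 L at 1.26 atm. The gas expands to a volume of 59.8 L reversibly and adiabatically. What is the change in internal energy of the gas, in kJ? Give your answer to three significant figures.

P₂ = P₁(V₁/V₂)^γ = 1.26×(8.31/59.8)^(1.3) = 0.09686 atm.
For a reversible adiabat, W_by_gas = (P₁V₁ − P₂V₂)/(γ−1).
W_by = (127700×0.00831 − 9814×0.0598) / (0.3) = 1580 J.
Q = 0 ⇒ ΔU = −W_by = -1580 J.

ΔU ≈ -1.58 kJ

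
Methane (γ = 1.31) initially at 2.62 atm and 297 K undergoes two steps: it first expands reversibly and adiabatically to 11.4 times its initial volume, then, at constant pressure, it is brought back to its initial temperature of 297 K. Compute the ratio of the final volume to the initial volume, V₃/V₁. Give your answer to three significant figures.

Adiabatic step: V₂/V₁ = 11.4; T₂ = T₁·(1/11.4)^(0.31) = 139.7 K.
Isobaric step: V₃/V₂ = T₃/T₂ = 297/139.7.
V₃/V₁ = (V₂/V₁)(V₃/V₂) = 11.4 × (297/139.7) = 24.24.

V₃/V₁ ≈ 24.2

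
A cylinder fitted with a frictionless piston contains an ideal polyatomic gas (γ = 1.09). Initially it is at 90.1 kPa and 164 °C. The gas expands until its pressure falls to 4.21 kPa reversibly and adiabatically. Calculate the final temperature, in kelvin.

Along an adiabat T P^((1−γ)/γ) is constant, so T₂ = T₁ (P₂/P₁)^((γ−1)/γ).
T₁ = 164 °C = 437.1 K.
T₂ = 437.1 × (4.21/90.1)^(0.0826) = 339.5 K.

T₂ ≈ 339 K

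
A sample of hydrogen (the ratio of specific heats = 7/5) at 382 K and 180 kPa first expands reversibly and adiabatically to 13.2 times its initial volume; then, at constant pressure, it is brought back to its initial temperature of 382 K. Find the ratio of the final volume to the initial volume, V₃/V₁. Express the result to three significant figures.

V₃/V₁ ≈ 37.1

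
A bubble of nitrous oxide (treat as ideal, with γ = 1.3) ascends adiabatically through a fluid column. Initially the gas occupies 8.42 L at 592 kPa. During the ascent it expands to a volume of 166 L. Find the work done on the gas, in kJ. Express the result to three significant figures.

W ≈ -9.82 kJ

P₂ = P₁(V₁/V₂)^γ = 592×(8.42/166)^(1.3) = 12.28 kPa.
For a reversible adiabat, W_by_gas = (P₁V₁ − P₂V₂)/(γ−1).
W_by = (592000×0.00842 − 12280×0.166) / (0.3) = 9822 J.
W_on_gas = −W_by = -9822 J.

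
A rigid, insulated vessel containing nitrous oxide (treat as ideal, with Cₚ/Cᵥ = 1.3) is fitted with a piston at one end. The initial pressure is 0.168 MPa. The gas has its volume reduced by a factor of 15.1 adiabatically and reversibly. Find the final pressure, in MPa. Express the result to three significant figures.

Adiabatic: P₁V₁^γ = P₂V₂^γ ⇒ P₂ = P₁ (V₁/V₂)^γ.
P₂ = 0.168 × 15.1^(1.3) = 5.728 MPa.

P₂ ≈ 5.73 MPa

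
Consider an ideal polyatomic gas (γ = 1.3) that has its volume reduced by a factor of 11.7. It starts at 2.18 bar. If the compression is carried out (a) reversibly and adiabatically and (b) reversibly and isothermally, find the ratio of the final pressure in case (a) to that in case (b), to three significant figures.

P_adiabatic / P_isothermal ≈ 2.09

Isothermal: P_b = P₁(V₁/V₂) = 2.18×11.7.
Adiabatic: P_a = P₁(V₁/V₂)^γ = 2.18×11.7^(1.3).
P_a/P_b = (V₁/V₂)^(γ−1) = 11.7^(0.3) = 2.091.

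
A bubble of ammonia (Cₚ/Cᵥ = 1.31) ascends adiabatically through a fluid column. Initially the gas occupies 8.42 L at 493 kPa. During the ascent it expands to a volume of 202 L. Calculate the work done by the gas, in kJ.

P₂ = P₁(V₁/V₂)^γ = 493×(8.42/202)^(1.31) = 7.674 kPa.
For a reversible adiabat, W_by_gas = (P₁V₁ − P₂V₂)/(γ−1).
W_by = (493000×0.00842 − 7674×0.202) / (0.31) = 8390 J.

W ≈ 8.39 kJ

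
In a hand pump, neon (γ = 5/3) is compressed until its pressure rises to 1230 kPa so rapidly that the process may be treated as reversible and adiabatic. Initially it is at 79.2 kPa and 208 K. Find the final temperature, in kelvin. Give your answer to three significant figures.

T₂ ≈ 623 K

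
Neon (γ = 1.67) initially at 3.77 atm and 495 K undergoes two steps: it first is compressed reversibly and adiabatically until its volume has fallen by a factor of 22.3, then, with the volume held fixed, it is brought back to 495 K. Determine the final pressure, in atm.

Adiabatic step (PV^γ = const): P₂ = 3.77×22.3^(1.67) = 673 atm; T₂ = 495×22.3^(0.67) = 3963 K.
Isochoric: P₃ = P₂(T₃/T₂) = 673 × (495/3963) = 84.07 atm.

P₃ ≈ 84.1 atm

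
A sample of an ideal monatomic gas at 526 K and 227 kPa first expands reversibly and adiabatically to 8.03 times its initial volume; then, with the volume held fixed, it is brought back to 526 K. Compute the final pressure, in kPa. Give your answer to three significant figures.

For a monatomic ideal gas γ = 5/3.
Adiabatic step (PV^γ = const): P₂ = 227×(1/8.03)^(5/3) = 7.05 kPa; T₂ = 526×(1/8.03)^(2/3) = 131.2 K.
Isochoric: P₃ = P₂(T₃/T₂) = 7.05 × (526/131.2) = 28.27 kPa.

P₃ ≈ 28.3 kPa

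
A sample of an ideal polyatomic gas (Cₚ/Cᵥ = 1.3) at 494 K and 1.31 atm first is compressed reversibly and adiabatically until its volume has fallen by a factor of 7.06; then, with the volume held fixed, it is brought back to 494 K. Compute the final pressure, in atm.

Adiabatic step (PV^γ = const): P₂ = 1.31×7.06^(1.3) = 16.62 atm; T₂ = 494×7.06^(0.3) = 887.9 K.
Isochoric: P₃ = P₂(T₃/T₂) = 16.62 × (494/887.9) = 9.249 atm.

P₃ ≈ 9.25 atm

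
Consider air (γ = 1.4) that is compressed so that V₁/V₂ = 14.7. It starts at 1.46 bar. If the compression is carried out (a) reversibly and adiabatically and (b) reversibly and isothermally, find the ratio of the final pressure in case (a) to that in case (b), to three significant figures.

P_adiabatic / P_isothermal ≈ 2.93

Isothermal: P_b = P₁(V₁/V₂) = 1.46×14.7.
Adiabatic: P_a = P₁(V₁/V₂)^γ = 1.46×14.7^(1.4).
P_a/P_b = (V₁/V₂)^(γ−1) = 14.7^(0.4) = 2.93.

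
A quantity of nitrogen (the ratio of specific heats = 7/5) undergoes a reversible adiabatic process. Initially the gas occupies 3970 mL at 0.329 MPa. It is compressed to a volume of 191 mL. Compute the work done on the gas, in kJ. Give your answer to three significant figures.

W ≈ 7.73 kJ

P₂ = P₁(V₁/V₂)^γ = 0.329×(3970/191)^(7/5) = 23.02 MPa.
For a reversible adiabat, W_by_gas = (P₁V₁ − P₂V₂)/(γ−1).
W_by = (329000×0.00397 − 2.302×10^7×0.000191) / (2/5) = -7725 J.
W_on_gas = −W_by = 7725 J.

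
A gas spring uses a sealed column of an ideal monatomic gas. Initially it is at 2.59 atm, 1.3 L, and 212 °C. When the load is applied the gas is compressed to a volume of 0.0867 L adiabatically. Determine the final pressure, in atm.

P₂ ≈ 236 atm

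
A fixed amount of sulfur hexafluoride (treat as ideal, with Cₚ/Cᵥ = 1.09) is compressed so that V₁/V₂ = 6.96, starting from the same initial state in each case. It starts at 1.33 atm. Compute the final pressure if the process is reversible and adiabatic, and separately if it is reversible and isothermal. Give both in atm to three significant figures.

Isothermal: P₂ = P₁(V₁/V₂) = 1.33×6.96 = 9.257 atm.
Adiabatic: P₂ = P₁(V₁/V₂)^γ = 1.33×6.96^(1.09) = 11.02 atm.

adiabatic: 11.0 atm; isothermal: 9.26 atm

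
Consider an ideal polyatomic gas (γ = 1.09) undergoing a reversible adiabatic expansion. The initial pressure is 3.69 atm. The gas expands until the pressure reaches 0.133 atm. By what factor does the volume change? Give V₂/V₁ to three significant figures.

V₂/V₁ ≈ 21.1

From PV^γ = const, V₂/V₁ = (P₁/P₂)^(1/γ).
V₂/V₁ = (3.69/0.133)^(0.917) = 21.09.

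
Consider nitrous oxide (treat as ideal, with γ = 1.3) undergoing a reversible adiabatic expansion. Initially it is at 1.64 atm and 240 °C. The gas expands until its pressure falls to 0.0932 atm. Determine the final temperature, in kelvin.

Along an adiabat T P^((1−γ)/γ) is constant, so T₂ = T₁ (P₂/P₁)^((γ−1)/γ).
T₁ = 240 °C = 513.1 K.
T₂ = 513.1 × (0.0932/1.64)^(0.231) = 264.8 K.

T₂ ≈ 265 K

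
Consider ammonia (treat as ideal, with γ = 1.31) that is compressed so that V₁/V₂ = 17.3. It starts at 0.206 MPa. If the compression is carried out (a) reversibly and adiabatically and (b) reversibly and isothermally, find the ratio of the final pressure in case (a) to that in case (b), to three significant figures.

P_adiabatic / P_isothermal ≈ 2.42

Isothermal: P_b = P₁(V₁/V₂) = 0.206×17.3.
Adiabatic: P_a = P₁(V₁/V₂)^γ = 0.206×17.3^(1.31).
P_a/P_b = (V₁/V₂)^(γ−1) = 17.3^(0.31) = 2.42.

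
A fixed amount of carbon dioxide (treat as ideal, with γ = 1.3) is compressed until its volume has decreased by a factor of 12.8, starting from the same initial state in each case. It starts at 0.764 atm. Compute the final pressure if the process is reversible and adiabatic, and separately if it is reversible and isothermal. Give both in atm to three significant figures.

adiabatic: 21.0 atm; isothermal: 9.78 atm

Isothermal: P₂ = P₁(V₁/V₂) = 0.764×12.8 = 9.779 atm.
Adiabatic: P₂ = P₁(V₁/V₂)^γ = 0.764×12.8^(1.3) = 21.01 atm.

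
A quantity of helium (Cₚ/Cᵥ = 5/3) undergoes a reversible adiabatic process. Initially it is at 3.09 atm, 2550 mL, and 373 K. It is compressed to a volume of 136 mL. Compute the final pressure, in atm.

P₂ ≈ 409 atm

Since PV^γ is constant along a reversible adiabat, P₂ = P₁ (V₁/V₂)^γ.
P₂ = 3.09 × (2550/136)^(5/3) = 408.9 atm.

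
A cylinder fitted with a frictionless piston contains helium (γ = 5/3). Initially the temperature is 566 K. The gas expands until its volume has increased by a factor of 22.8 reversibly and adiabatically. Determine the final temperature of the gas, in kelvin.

T₂ ≈ 70.4 K

Adiabatic: T₁V₁^(γ−1) = T₂V₂^(γ−1) ⇒ T₂ = T₁ (V₁/V₂)^(γ−1).
T₂ = 566 × (1/22.8)^(2/3) = 70.39 K.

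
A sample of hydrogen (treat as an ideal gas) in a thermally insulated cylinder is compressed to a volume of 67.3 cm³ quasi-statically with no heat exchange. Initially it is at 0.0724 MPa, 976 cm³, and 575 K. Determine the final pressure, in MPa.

P₂ ≈ 3.06 MPa

Adiabatic: P₁V₁^γ = P₂V₂^γ ⇒ P₂ = P₁ (V₁/V₂)^γ.
γ = 7/5 for a diatomic ideal gas.
P₂ = 0.0724 × (976/67.3)^(7/5) = 3.06 MPa.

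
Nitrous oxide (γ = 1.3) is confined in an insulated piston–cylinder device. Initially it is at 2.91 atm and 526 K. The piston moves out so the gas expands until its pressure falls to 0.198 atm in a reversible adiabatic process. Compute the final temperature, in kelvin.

T₂ ≈ 283 K

Along an adiabat T P^((1−γ)/γ) is constant, so T₂ = T₁ (P₂/P₁)^((γ−1)/γ).
T₂ = 526 × (0.198/2.91)^(0.231) = 282.9 K.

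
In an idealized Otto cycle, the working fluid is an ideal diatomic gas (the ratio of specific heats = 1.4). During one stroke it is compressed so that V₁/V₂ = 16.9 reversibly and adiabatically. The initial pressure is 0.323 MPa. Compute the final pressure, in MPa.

Adiabatic: P₁V₁^γ = P₂V₂^γ ⇒ P₂ = P₁ (V₁/V₂)^γ.
P₂ = 0.323 × 16.9^(1.4) = 16.91 MPa.

P₂ ≈ 16.9 MPa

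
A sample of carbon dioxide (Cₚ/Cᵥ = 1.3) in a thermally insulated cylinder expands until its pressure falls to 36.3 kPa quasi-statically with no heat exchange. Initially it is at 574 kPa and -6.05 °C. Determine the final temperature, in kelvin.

Along an adiabat T P^((1−γ)/γ) is constant, so T₂ = T₁ (P₂/P₁)^((γ−1)/γ).
T₁ = -6.05 °C = 267.1 K.
T₂ = 267.1 × (36.3/574)^(0.231) = 141.2 K.

T₂ ≈ 141 K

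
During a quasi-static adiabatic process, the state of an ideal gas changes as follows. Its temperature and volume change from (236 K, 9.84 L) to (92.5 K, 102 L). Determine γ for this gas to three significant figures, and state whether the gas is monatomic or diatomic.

γ ≈ 1.40; diatomic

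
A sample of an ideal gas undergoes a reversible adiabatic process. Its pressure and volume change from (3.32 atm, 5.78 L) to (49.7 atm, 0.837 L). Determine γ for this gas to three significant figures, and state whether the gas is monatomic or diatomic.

γ ≈ 1.40; diatomic

PV^γ = const ⇒ γ = ln(P₂/P₁) / ln(V₁/V₂).
γ = ln(49.7/3.32) / ln(5.78/0.837) = 1.4.
γ ≈ 1.40 is close to 7/5, so the gas is diatomic.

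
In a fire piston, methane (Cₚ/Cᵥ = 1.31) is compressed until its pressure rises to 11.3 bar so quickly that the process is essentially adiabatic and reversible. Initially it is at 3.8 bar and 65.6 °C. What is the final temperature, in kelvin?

Adiabatic: T₂/T₁ = (P₂/P₁)^((γ−1)/γ).
T₁ = 65.6 °C = 338.8 K.
T₂ = 338.8 × (11.3/3.8)^(0.237) = 438.4 K.

T₂ ≈ 438 K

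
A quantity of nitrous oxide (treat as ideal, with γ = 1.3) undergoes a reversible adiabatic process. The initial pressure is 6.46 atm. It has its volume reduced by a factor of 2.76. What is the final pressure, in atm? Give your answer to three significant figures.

P₂ ≈ 24.2 atm

Since PV^γ is constant along a reversible adiabat, P₂ = P₁ (V₁/V₂)^γ.
P₂ = 6.46 × 2.76^(1.3) = 24.18 atm.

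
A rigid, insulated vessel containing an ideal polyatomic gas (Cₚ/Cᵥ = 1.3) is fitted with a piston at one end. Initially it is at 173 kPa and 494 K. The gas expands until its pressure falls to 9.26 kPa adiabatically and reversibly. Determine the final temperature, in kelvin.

Along an adiabat T P^((1−γ)/γ) is constant, so T₂ = T₁ (P₂/P₁)^((γ−1)/γ).
T₂ = 494 × (9.26/173)^(0.231) = 251.4 K.

T₂ ≈ 251 K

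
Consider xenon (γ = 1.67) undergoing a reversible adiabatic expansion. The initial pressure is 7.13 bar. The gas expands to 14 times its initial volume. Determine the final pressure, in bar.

P₂ ≈ 0.0869 bar

Adiabatic: P₁V₁^γ = P₂V₂^γ ⇒ P₂ = P₁ (V₁/V₂)^γ.
P₂ = 7.13 × (1/14)^(1.67) = 0.08691 bar.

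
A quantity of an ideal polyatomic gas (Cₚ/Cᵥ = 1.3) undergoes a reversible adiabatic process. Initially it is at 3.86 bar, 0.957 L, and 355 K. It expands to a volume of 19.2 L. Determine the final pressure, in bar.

P₂ ≈ 0.0782 bar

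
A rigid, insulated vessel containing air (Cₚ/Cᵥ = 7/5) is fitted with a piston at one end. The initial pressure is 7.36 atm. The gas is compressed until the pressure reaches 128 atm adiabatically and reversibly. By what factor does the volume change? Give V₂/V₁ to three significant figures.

V₂/V₁ ≈ 0.130

From PV^γ = const, V₂/V₁ = (P₁/P₂)^(1/γ).
V₂/V₁ = (7.36/128)^(5/7) = 0.13.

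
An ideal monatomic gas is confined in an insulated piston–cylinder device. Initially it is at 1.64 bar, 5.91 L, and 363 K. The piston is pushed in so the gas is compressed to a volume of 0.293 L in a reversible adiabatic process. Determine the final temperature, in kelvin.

Adiabatic: T₁V₁^(γ−1) = T₂V₂^(γ−1) ⇒ T₂ = T₁ (V₁/V₂)^(γ−1).
γ = 5/3 for a monatomic ideal gas.
T₂ = 363 × (5.91/0.293)^(2/3) = 2690 K.

T₂ ≈ 2690 K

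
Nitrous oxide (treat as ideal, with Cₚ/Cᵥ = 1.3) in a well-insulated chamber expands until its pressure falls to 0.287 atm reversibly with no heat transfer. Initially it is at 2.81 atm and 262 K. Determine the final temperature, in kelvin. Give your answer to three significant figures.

Along an adiabat T P^((1−γ)/γ) is constant, so T₂ = T₁ (P₂/P₁)^((γ−1)/γ).
T₂ = 262 × (0.287/2.81)^(0.231) = 154.8 K.

T₂ ≈ 155 K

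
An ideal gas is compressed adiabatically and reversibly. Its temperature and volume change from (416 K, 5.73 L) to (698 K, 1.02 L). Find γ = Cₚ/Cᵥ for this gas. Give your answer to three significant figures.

γ ≈ 1.30

TV^(γ−1) = const ⇒ γ − 1 = ln(T₂/T₁) / ln(V₁/V₂).
γ = 1 + ln(698/416) / ln(5.73/1.02) = 1.3.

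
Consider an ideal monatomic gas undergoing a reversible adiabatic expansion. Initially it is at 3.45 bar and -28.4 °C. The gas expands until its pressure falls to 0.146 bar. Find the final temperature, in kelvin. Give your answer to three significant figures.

T₂ ≈ 69.1 K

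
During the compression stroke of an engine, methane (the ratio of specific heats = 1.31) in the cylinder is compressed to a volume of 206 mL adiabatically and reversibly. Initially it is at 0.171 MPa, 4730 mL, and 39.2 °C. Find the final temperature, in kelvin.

Adiabatic: T₁V₁^(γ−1) = T₂V₂^(γ−1) ⇒ T₂ = T₁ (V₁/V₂)^(γ−1).
T₁ = 39.2 °C = 312.3 K.
T₂ = 312.3 × (4730/206)^(0.31) = 825.2 K.

T₂ ≈ 825 K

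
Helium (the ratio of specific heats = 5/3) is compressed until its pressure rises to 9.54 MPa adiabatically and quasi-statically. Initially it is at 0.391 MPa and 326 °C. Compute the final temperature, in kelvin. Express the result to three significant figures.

T₂ ≈ 2150 K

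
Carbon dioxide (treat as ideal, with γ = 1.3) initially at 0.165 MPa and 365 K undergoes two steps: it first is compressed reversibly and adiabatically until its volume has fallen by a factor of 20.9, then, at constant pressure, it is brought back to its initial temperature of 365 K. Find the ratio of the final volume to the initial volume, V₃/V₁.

Adiabatic step: V₂/V₁ = 0.04785; T₂ = T₁·20.9^(0.3) = 908.5 K.
Isobaric step: V₃/V₂ = T₃/T₂ = 365/908.5.
V₃/V₁ = (V₂/V₁)(V₃/V₂) = 0.04785 × (365/908.5) = 0.01922.

V₃/V₁ ≈ 0.0192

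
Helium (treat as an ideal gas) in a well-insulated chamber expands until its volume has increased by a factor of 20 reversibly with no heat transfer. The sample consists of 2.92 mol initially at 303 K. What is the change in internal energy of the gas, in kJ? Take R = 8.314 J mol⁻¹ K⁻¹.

Adiabatic: T₁V₁^(γ−1) = T₂V₂^(γ−1) ⇒ T₂ = T₁ (V₁/V₂)^(γ−1).
γ = 5/3 for a monatomic ideal gas, so γ−1 = 2/3.
T₂ = 303 × (1/20)^(2/3) = 41.12 K.
Q = 0, so ΔU = W_on_gas = nCᵥΔT with Cᵥ = R/(γ−1) = 12.47 J/(mol·K).
ΔU = 2.92 × 12.47 × (41.12 − 303) = -9536 J.

ΔU ≈ -9.54 kJ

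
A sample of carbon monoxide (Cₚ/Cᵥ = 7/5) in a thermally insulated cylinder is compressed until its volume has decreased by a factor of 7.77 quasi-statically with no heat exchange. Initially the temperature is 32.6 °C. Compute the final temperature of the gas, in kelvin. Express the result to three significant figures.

T₂ ≈ 694 K

Adiabatic: T₁V₁^(γ−1) = T₂V₂^(γ−1) ⇒ T₂ = T₁ (V₁/V₂)^(γ−1).
T₁ = 32.6 °C = 305.8 K.
T₂ = 305.8 × 7.77^(2/5) = 694.3 K.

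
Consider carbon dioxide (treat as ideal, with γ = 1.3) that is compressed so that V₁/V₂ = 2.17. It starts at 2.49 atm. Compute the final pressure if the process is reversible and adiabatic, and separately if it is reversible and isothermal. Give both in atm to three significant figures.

adiabatic: 6.82 atm; isothermal: 5.40 atm

Isothermal: P₂ = P₁(V₁/V₂) = 2.49×2.17 = 5.403 atm.
Adiabatic: P₂ = P₁(V₁/V₂)^γ = 2.49×2.17^(1.3) = 6.817 atm.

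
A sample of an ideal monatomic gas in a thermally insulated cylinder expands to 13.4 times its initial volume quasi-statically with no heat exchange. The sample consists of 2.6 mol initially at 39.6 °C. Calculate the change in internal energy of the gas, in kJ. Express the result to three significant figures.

For a reversible adiabat TV^(γ−1) is constant, so T₂ = T₁ (V₁/V₂)^(γ−1).
γ = 5/3 for a monatomic ideal gas, so γ−1 = 2/3.
T₁ = 39.6 °C = 312.8 K.
T₂ = 312.8 × (1/13.4)^(2/3) = 55.44 K.
Q = 0, so ΔU = W_on_gas = nCᵥΔT with Cᵥ = R/(γ−1) = 12.47 J/(mol·K).
ΔU = 2.6 × 12.47 × (55.44 − 312.8) = -8343 J.

ΔU ≈ -8.34 kJ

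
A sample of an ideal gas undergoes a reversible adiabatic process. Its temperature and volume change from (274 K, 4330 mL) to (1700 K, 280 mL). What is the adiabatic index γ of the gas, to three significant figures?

TV^(γ−1) = const ⇒ γ − 1 = ln(T₂/T₁) / ln(V₁/V₂).
γ = 1 + ln(1700/274) / ln(4330/280) = 1.667.

γ ≈ 1.67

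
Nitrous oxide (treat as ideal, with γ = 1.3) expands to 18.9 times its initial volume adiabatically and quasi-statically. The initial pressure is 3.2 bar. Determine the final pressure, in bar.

Adiabatic: P₁V₁^γ = P₂V₂^γ ⇒ P₂ = P₁ (V₁/V₂)^γ.
P₂ = 3.2 × (1/18.9)^(1.3) = 0.07011 bar.

P₂ ≈ 0.0701 bar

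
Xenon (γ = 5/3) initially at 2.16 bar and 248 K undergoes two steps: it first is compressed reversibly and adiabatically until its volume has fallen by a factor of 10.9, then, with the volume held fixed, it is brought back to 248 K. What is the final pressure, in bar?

Adiabatic step (PV^γ = const): P₂ = 2.16×10.9^(5/3) = 115.7 bar; T₂ = 248×10.9^(2/3) = 1219 K.
Isochoric: P₃ = P₂(T₃/T₂) = 115.7 × (248/1219) = 23.54 bar.

P₃ ≈ 23.5 bar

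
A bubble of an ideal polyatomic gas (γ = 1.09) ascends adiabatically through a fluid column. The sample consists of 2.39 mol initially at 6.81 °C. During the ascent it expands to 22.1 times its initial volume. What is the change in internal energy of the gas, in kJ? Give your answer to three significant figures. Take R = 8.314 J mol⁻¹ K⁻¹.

ΔU ≈ -15.0 kJ

For a reversible adiabat TV^(γ−1) is constant, so T₂ = T₁ (V₁/V₂)^(γ−1).
T₁ = 6.81 °C = 280 K.
T₂ = 280 × (1/22.1)^(0.09) = 211.9 K.
Q = 0, so ΔU = W_on_gas = nCᵥΔT with Cᵥ = R/(γ−1) = 92.38 J/(mol·K).
ΔU = 2.39 × 92.38 × (211.9 − 280) = -15030 J.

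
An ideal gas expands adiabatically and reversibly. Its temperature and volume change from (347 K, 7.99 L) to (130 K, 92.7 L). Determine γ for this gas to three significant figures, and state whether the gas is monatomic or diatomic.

γ ≈ 1.40; diatomic

TV^(γ−1) = const ⇒ γ − 1 = ln(T₂/T₁) / ln(V₁/V₂).
γ = 1 + ln(130/347) / ln(7.99/92.7) = 1.401.
γ ≈ 1.40 is close to 7/5, so the gas is diatomic.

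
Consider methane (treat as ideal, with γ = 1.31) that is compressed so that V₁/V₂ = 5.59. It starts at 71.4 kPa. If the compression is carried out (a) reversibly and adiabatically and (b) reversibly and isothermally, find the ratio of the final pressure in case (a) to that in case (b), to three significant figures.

Isothermal: P_b = P₁(V₁/V₂) = 71.4×5.59.
Adiabatic: P_a = P₁(V₁/V₂)^γ = 71.4×5.59^(1.31).
P_a/P_b = (V₁/V₂)^(γ−1) = 5.59^(0.31) = 1.705.

P_adiabatic / P_isothermal ≈ 1.70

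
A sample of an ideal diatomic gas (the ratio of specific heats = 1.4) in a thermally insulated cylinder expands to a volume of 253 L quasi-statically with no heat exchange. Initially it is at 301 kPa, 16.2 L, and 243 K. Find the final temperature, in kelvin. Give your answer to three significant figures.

T₂ ≈ 80.9 K

Adiabatic: T₁V₁^(γ−1) = T₂V₂^(γ−1) ⇒ T₂ = T₁ (V₁/V₂)^(γ−1).
T₂ = 243 × (16.2/253)^(0.4) = 80.94 K.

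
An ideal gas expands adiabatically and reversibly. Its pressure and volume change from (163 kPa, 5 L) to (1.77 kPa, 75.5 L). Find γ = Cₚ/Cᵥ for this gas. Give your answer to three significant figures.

γ ≈ 1.67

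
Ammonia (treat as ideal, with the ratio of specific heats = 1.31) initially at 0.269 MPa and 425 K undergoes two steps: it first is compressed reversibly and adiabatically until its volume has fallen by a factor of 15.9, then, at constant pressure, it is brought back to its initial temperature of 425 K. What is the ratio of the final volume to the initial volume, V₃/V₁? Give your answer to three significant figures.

Adiabatic step: V₂/V₁ = 0.06289; T₂ = T₁·15.9^(0.31) = 1002 K.
Isobaric step: V₃/V₂ = T₃/T₂ = 425/1002.
V₃/V₁ = (V₂/V₁)(V₃/V₂) = 0.06289 × (425/1002) = 0.02668.

V₃/V₁ ≈ 0.0267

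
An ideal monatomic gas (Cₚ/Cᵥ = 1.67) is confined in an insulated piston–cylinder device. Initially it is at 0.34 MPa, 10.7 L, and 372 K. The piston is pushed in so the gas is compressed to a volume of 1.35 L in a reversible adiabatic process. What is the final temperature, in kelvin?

T₂ ≈ 1490 K

For a reversible adiabat TV^(γ−1) is constant, so T₂ = T₁ (V₁/V₂)^(γ−1).
T₂ = 372 × (10.7/1.35)^(0.67) = 1489 K.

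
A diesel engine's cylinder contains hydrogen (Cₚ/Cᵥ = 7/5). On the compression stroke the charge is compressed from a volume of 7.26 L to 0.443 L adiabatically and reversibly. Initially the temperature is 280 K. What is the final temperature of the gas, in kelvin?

Adiabatic: T₁V₁^(γ−1) = T₂V₂^(γ−1) ⇒ T₂ = T₁ (V₁/V₂)^(γ−1).
T₂ = 280 × (7.26/0.443)^(2/5) = 857 K.

T₂ ≈ 857 K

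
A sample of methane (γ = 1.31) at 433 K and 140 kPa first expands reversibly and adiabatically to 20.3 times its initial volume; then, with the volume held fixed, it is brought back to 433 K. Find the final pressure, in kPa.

P₃ ≈ 6.90 kPa

Adiabatic step (PV^γ = const): P₂ = 140×(1/20.3)^(1.31) = 2.712 kPa; T₂ = 433×(1/20.3)^(0.31) = 170.3 K.
Isochoric: P₃ = P₂(T₃/T₂) = 2.712 × (433/170.3) = 6.897 kPa.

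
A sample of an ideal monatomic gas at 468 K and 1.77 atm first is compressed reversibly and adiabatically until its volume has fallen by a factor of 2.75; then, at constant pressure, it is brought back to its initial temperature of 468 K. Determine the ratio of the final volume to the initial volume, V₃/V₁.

V₃/V₁ ≈ 0.185

For a monatomic ideal gas γ = 5/3.
Adiabatic step: V₂/V₁ = 0.3636; T₂ = T₁·2.75^(2/3) = 918.6 K.
Isobaric step: V₃/V₂ = T₃/T₂ = 468/918.6.
V₃/V₁ = (V₂/V₁)(V₃/V₂) = 0.3636 × (468/918.6) = 0.1853.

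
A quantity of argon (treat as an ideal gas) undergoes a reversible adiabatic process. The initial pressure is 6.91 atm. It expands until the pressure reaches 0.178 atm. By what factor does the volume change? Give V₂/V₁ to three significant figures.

From PV^γ = const, V₂/V₁ = (P₁/P₂)^(1/γ).
For a monatomic ideal gas γ = 5/3.
V₂/V₁ = (6.91/0.178)^(3/5) = 8.983.

V₂/V₁ ≈ 8.98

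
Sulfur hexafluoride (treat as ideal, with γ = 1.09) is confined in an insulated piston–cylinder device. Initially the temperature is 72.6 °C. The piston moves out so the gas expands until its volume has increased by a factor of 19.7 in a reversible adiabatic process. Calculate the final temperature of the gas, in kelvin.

Adiabatic: T₁V₁^(γ−1) = T₂V₂^(γ−1) ⇒ T₂ = T₁ (V₁/V₂)^(γ−1).
T₁ = 72.6 °C = 345.8 K.
T₂ = 345.8 × (1/19.7)^(0.09) = 264.4 K.

T₂ ≈ 264 K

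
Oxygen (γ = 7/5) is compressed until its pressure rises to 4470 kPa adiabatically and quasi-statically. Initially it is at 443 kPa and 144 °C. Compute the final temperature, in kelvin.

T₂ ≈ 807 K

Adiabatic: T₂/T₁ = (P₂/P₁)^((γ−1)/γ).
T₁ = 144 °C = 417.1 K.
T₂ = 417.1 × (4470/443)^(2/7) = 807.5 K.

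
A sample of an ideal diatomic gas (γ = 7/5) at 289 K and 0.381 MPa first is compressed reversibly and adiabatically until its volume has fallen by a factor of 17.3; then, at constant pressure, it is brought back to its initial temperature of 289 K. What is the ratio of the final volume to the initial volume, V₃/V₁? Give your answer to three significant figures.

V₃/V₁ ≈ 0.0185

Adiabatic step: V₂/V₁ = 0.0578; T₂ = T₁·17.3^(2/5) = 903.9 K.
Isobaric step: V₃/V₂ = T₃/T₂ = 289/903.9.
V₃/V₁ = (V₂/V₁)(V₃/V₂) = 0.0578 × (289/903.9) = 0.01848.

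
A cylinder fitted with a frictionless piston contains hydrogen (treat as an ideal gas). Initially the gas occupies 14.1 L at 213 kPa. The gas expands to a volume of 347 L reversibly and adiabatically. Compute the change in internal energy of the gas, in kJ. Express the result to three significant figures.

γ = 7/5 for a diatomic ideal gas.
P₂ = P₁(V₁/V₂)^γ = 213×(14.1/347)^(7/5) = 2.403 kPa.
For a reversible adiabat, W_by_gas = (P₁V₁ − P₂V₂)/(γ−1).
W_by = (213000×0.0141 − 2403×0.347) / (2/5) = 5423 J.
Q = 0 ⇒ ΔU = −W_by = -5423 J.

ΔU ≈ -5.42 kJ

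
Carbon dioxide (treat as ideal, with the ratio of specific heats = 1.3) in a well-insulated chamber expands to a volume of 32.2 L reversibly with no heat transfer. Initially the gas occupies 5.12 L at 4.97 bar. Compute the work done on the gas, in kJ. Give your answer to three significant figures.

P₂ = P₁(V₁/V₂)^γ = 4.97×(5.12/32.2)^(1.3) = 0.4552 bar.
For a reversible adiabat, W_by_gas = (P₁V₁ − P₂V₂)/(γ−1).
W_by = (497000×0.00512 − 45520×0.0322) / (0.3) = 3596 J.
W_on_gas = −W_by = -3596 J.

W ≈ -3.60 kJ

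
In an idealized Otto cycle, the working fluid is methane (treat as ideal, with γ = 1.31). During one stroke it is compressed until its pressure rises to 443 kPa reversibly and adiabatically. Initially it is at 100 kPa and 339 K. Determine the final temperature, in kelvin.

Along an adiabat T P^((1−γ)/γ) is constant, so T₂ = T₁ (P₂/P₁)^((γ−1)/γ).
T₂ = 339 × (443/100)^(0.237) = 482.1 K.

T₂ ≈ 482 K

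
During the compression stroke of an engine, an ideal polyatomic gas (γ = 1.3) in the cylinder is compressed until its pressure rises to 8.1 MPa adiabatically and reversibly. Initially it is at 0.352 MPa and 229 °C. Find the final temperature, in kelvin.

Along an adiabat T P^((1−γ)/γ) is constant, so T₂ = T₁ (P₂/P₁)^((γ−1)/γ).
T₁ = 229 °C = 502.1 K.
T₂ = 502.1 × (8.1/0.352)^(0.231) = 1035 K.

T₂ ≈ 1040 K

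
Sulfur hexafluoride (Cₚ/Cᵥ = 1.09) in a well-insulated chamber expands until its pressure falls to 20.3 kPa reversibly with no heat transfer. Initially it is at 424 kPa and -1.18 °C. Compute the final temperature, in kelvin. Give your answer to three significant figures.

Adiabatic: T₂/T₁ = (P₂/P₁)^((γ−1)/γ).
T₁ = -1.18 °C = 272 K.
T₂ = 272 × (20.3/424)^(0.0826) = 211.6 K.

T₂ ≈ 212 K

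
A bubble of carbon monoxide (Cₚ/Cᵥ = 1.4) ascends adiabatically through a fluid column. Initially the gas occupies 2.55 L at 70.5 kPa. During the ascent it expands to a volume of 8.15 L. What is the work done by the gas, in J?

W ≈ 167 J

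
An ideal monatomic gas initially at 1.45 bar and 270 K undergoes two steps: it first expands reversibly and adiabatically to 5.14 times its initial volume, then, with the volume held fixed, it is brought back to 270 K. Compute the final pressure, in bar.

For a monatomic ideal gas γ = 5/3.
Adiabatic step (PV^γ = const): P₂ = 1.45×(1/5.14)^(5/3) = 0.09472 bar; T₂ = 270×(1/5.14)^(2/3) = 90.65 K.
Isochoric: P₃ = P₂(T₃/T₂) = 0.09472 × (270/90.65) = 0.2821 bar.

P₃ ≈ 0.282 bar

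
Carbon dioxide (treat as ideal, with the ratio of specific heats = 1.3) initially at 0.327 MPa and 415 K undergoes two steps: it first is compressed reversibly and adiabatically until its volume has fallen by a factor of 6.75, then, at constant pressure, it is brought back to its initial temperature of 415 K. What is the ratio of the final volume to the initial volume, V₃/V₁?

Adiabatic step: V₂/V₁ = 0.1481; T₂ = T₁·6.75^(0.3) = 735.9 K.
Isobaric step: V₃/V₂ = T₃/T₂ = 415/735.9.
V₃/V₁ = (V₂/V₁)(V₃/V₂) = 0.1481 × (415/735.9) = 0.08354.

V₃/V₁ ≈ 0.0835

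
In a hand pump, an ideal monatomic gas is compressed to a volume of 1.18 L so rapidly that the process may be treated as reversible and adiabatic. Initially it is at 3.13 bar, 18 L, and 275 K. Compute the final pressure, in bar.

P₂ ≈ 294 bar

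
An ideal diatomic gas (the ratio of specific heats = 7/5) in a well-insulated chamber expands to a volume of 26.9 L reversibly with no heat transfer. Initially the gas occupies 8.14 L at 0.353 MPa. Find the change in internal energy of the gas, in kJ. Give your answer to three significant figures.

P₂ = P₁(V₁/V₂)^γ = 0.353×(8.14/26.9)^(7/5) = 0.06622 MPa.
For a reversible adiabat, W_by_gas = (P₁V₁ − P₂V₂)/(γ−1).
W_by = (353000×0.00814 − 66220×0.0269) / (2/5) = 2730 J.
Q = 0 ⇒ ΔU = −W_by = -2730 J.

ΔU ≈ -2.73 kJ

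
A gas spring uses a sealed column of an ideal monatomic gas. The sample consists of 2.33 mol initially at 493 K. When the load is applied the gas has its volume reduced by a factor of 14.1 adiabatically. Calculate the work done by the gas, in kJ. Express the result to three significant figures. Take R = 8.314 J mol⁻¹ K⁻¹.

Adiabatic: T₁V₁^(γ−1) = T₂V₂^(γ−1) ⇒ T₂ = T₁ (V₁/V₂)^(γ−1).
γ = 5/3 for a monatomic ideal gas, so γ−1 = 2/3.
T₂ = 493 × 14.1^(2/3) = 2877 K.
Q = 0, so ΔU = W_on_gas = nCᵥΔT with Cᵥ = R/(γ−1) = 12.47 J/(mol·K).
ΔU = 2.33 × 12.47 × (2877 − 493) = 69280 J.
Work done by the gas = −ΔU = -69280 J.

W ≈ -69.3 kJ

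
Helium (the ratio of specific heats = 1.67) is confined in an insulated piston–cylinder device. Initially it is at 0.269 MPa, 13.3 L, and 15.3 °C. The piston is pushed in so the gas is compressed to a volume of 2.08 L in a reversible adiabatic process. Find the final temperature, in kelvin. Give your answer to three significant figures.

For a reversible adiabat TV^(γ−1) is constant, so T₂ = T₁ (V₁/V₂)^(γ−1).
T₁ = 15.3 °C = 288.4 K.
T₂ = 288.4 × (13.3/2.08)^(0.67) = 999.9 K.

T₂ ≈ 1000 K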